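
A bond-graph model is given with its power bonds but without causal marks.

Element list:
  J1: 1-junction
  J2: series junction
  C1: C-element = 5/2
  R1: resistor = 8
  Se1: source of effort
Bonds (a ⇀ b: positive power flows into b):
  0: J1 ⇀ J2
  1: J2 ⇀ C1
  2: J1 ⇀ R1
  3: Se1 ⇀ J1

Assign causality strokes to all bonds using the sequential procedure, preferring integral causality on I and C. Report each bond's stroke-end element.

β0 stroke at J1
β1 stroke at J2
β2 stroke at R1
β3 stroke at J1

bond 3 |J1  (Se1: effort source, stroke at far end)
bond 1 |J2  (prefer integral on C1)
bond 0 |J1  (closing 1-jn rule on J2)
bond 2 |R1  (J1 needs exactly one f-in)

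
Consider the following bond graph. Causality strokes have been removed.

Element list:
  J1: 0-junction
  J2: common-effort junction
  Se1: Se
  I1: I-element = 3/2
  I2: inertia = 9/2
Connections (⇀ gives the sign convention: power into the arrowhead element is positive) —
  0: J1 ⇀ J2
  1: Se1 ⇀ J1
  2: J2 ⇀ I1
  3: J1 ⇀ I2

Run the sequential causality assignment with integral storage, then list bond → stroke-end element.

bond 1 stroke at J1  (Se1: effort source, stroke at far end)
bond 0 stroke at J2  (J1 effort already set via bond 1)
bond 3 stroke at I2  (0-jn J1 has e-setter on 1)
bond 2 stroke at I1  (J2 effort already set via bond 0)

bond 0 |J2
bond 1 |J1
bond 2 |I1
bond 3 |I2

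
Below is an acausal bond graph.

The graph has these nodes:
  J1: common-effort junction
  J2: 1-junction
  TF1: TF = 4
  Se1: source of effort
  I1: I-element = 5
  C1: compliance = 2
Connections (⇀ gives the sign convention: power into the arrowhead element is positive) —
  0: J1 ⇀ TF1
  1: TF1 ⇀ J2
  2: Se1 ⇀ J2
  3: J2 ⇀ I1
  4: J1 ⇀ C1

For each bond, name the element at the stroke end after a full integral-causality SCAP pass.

bond 0 stroke at TF1
bond 1 stroke at J2
bond 2 stroke at J2
bond 3 stroke at I1
bond 4 stroke at J1

bond 2 stroke→J2  (Se1 fixes effort; stroke away)
bond 3 stroke→I1  (I1 integral (f out))
bond 1 stroke→J2  (J2: bond 3 brought flow, rest push out)
bond 0 stroke→TF1  (TF1: transformer flips bond 1)
bond 4 stroke→J1  (J1: last free bond brings effort in)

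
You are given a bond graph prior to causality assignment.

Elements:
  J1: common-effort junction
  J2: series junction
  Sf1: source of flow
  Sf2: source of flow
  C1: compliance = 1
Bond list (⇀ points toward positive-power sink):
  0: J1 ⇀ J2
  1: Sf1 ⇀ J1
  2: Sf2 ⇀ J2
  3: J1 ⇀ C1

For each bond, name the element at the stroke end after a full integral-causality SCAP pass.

#0 stroke at J2
#1 stroke at Sf1
#2 stroke at Sf2
#3 stroke at J1

b1 stroke→Sf1  (source Sf1 imposes f)
b2 stroke→Sf2  (Sf2 fixes flow; stroke at Sf2)
b0 stroke→J2  (common-f at J2 fixed by 2)
b3 stroke→J1  (J1 needs exactly one e-in)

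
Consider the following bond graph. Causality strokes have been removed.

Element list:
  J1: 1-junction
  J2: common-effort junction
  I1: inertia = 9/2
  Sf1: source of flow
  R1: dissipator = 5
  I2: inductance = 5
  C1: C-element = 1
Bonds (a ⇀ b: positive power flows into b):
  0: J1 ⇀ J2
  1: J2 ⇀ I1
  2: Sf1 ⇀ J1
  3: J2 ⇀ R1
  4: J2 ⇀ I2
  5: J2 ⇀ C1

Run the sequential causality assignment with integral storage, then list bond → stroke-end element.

#2 stroke at Sf1  (Sf1 fixes flow; stroke at Sf1)
#0 stroke at J1  (common-f at J1 fixed by 2)
#1 stroke at I1  (I1 integral (f out))
#4 stroke at I2  (I2 outputs flow p/I2)
#5 stroke at J2  (prefer integral on C1)
#3 stroke at R1  (common-e at J2 fixed by 5)

bond 0 stroke→J1
bond 1 stroke→I1
bond 2 stroke→Sf1
bond 3 stroke→R1
bond 4 stroke→I2
bond 5 stroke→J2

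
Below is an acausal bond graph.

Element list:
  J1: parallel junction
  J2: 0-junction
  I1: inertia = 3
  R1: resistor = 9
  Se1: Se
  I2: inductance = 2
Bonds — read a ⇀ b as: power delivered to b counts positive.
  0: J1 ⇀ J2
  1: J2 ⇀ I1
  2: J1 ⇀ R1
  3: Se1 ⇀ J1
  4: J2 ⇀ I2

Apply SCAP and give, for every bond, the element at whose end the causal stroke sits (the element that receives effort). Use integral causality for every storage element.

bond 3 stroke→J1  (Se1: effort source, stroke at far end)
bond 0 stroke→J2  (J1: bond 3 brought effort, rest push out)
bond 2 stroke→R1  (common-e at J1 fixed by 3)
bond 1 stroke→I1  (J2 effort already set via bond 0)
bond 4 stroke→I2  (0-jn J2 has e-setter on 0)

bond 0 stroke at J2
bond 1 stroke at I1
bond 2 stroke at R1
bond 3 stroke at J1
bond 4 stroke at I2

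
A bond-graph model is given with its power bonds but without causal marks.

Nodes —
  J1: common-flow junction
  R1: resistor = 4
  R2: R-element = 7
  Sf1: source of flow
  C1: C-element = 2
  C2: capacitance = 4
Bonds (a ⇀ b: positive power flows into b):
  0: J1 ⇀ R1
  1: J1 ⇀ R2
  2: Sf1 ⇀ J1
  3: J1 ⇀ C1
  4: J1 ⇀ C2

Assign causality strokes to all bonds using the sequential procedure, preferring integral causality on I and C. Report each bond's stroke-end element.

β2 stroke→Sf1  (Sf1: flow source, stroke at near end)
β0 stroke→J1  (J1: bond 2 brought flow, rest push out)
β1 stroke→J1  (common-f at J1 fixed by 2)
β3 stroke→J1  (J1: bond 2 brought flow, rest push out)
β4 stroke→J1  (common-f at J1 fixed by 2)

#0 stroke at J1
#1 stroke at J1
#2 stroke at Sf1
#3 stroke at J1
#4 stroke at J1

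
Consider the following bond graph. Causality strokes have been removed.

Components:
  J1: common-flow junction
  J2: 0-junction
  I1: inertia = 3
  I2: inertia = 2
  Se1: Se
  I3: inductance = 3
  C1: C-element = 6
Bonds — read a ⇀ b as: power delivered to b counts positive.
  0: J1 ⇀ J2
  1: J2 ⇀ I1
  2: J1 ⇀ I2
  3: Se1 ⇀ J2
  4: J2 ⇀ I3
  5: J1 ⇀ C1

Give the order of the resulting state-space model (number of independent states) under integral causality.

4  (C1, I1, I2, I3 all integral)

#3 |J2  (Se1 fixes effort; stroke away)
#0 |J1  (common-e at J2 fixed by 3)
#1 |I1  (0-jn J2 has e-setter on 3)
#4 |I3  (common-e at J2 fixed by 3)
#2 |I2  (I2 outputs flow p/I2)
#5 |J1  (J1 flow already set via bond 2)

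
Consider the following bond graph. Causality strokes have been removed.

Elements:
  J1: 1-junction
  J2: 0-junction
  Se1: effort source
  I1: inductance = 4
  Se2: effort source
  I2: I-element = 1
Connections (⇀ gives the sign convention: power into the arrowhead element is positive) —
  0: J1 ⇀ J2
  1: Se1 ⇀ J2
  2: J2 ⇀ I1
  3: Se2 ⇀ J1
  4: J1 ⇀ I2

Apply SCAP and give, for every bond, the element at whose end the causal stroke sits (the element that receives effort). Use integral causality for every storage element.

b1 →J2  (Se1 (Se) sets effort on bond)
b3 →J1  (Se2 fixes effort; stroke away)
b0 →J1  (common-e at J2 fixed by 1)
b2 →I1  (0-jn J2 has e-setter on 1)
b4 →I2  (J1: last free bond brings flow in)

#0 stroke at J1
#1 stroke at J2
#2 stroke at I1
#3 stroke at J1
#4 stroke at I2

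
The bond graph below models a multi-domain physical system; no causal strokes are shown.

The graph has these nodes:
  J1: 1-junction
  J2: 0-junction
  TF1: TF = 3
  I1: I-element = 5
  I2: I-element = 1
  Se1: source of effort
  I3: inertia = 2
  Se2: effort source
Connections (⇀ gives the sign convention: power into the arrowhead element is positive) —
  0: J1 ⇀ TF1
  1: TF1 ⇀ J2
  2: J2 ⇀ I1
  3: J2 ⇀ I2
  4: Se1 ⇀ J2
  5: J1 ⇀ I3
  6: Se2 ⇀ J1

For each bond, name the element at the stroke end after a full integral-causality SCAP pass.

b4 stroke→J2  (Se1 (Se) sets effort on bond)
b6 stroke→J1  (source Se2 imposes e)
b1 stroke→TF1  (J2 effort already set via bond 4)
b2 stroke→I1  (0-jn J2 has e-setter on 4)
b3 stroke→I2  (0-jn J2 has e-setter on 4)
b0 stroke→J1  (TF1 one-in-one-out from 1)
b5 stroke→I3  (closing 1-jn rule on J1)

bond 0 stroke at J1
bond 1 stroke at TF1
bond 2 stroke at I1
bond 3 stroke at I2
bond 4 stroke at J2
bond 5 stroke at I3
bond 6 stroke at J1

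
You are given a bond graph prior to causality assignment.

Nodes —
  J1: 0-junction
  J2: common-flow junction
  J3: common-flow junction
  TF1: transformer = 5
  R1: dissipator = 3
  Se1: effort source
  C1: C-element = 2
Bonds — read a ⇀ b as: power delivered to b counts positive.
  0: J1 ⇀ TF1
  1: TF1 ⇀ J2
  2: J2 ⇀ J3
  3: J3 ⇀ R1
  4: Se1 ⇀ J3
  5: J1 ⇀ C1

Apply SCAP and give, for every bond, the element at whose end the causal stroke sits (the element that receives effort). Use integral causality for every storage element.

β4 →J3  (source Se1 imposes e)
β5 →J1  (C1 outputs effort q/C1)
β0 →TF1  (J1 effort already set via bond 5)
β1 →J2  (TF1 one-in-one-out from 0)
β2 →J3  (only one flow-in slot at J2)
β3 →R1  (J3 needs exactly one f-in)

#0 stroke at TF1
#1 stroke at J2
#2 stroke at J3
#3 stroke at R1
#4 stroke at J3
#5 stroke at J1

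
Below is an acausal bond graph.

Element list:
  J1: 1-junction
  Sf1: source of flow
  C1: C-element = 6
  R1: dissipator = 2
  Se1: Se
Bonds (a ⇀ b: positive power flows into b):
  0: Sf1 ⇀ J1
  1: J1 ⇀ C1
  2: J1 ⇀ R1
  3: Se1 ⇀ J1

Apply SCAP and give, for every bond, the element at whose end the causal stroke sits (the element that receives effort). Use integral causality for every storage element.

#0 stroke at Sf1
#1 stroke at J1
#2 stroke at J1
#3 stroke at J1

#0 |Sf1  (Sf1 (Sf) sets flow on bond)
#3 |J1  (Se1 fixes effort; stroke away)
#1 |J1  (1-jn J1 has f-setter on 0)
#2 |J1  (common-f at J1 fixed by 0)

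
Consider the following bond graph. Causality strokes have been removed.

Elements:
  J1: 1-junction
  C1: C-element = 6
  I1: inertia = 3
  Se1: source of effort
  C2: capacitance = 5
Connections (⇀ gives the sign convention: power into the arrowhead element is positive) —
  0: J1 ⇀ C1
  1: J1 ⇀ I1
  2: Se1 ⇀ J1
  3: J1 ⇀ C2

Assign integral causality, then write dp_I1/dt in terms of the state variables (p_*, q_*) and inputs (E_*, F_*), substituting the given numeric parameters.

#2 →J1  (Se1 fixes effort; stroke away)
#0 →J1  (C1 integral (e out))
#1 →I1  (prefer integral on I1)
#3 →J1  (1-jn J1 has f-setter on 1)

dp_I1/dt = E_Se1 - q_C1/6 - q_C2/5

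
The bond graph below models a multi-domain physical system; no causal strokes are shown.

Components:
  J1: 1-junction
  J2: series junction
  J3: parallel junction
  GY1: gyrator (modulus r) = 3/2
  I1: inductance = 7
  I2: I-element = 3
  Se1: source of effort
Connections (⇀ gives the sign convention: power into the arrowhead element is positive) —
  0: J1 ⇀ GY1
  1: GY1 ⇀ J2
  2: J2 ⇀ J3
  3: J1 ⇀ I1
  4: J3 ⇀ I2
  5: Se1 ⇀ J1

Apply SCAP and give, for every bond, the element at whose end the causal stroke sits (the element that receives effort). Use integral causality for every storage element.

#5 stroke→J1  (Se1 (Se) sets effort on bond)
#3 stroke→I1  (prefer integral on I1)
#0 stroke→J1  (J1: bond 3 brought flow, rest push out)
#1 stroke→J2  (GY GY1: same side as bond 0)
#2 stroke→J3  (J2: last free bond brings flow in)
#4 stroke→I2  (0-jn J3 has e-setter on 2)

#0 stroke→J1
#1 stroke→J2
#2 stroke→J3
#3 stroke→I1
#4 stroke→I2
#5 stroke→J1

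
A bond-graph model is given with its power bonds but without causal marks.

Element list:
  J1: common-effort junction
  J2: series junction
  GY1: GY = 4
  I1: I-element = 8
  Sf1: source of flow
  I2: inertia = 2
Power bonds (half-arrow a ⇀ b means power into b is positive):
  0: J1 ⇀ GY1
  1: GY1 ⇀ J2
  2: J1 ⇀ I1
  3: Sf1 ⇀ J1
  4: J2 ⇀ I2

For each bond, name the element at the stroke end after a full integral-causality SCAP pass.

bond 0 stroke→J1
bond 1 stroke→J2
bond 2 stroke→I1
bond 3 stroke→Sf1
bond 4 stroke→I2

#3 stroke at Sf1  (Sf1 fixes flow; stroke at Sf1)
#2 stroke at I1  (prefer integral on I1)
#0 stroke at J1  (J1: last free bond brings effort in)
#1 stroke at J2  (GY GY1: same side as bond 0)
#4 stroke at I2  (closing 1-jn rule on J2)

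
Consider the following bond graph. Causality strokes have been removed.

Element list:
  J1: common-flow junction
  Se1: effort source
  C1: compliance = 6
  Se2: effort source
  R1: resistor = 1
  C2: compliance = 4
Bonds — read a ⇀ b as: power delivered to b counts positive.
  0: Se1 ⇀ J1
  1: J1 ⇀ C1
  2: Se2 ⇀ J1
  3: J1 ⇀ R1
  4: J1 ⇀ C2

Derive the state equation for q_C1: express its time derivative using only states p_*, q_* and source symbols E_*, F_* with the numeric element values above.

#0 stroke→J1  (source Se1 imposes e)
#2 stroke→J1  (Se2 fixes effort; stroke away)
#1 stroke→J1  (prefer integral on C1)
#4 stroke→J1  (prefer integral on C2)
#3 stroke→R1  (closing 1-jn rule on J1)

dq_C1/dt = E_Se1 + E_Se2 - q_C1/6 - q_C2/4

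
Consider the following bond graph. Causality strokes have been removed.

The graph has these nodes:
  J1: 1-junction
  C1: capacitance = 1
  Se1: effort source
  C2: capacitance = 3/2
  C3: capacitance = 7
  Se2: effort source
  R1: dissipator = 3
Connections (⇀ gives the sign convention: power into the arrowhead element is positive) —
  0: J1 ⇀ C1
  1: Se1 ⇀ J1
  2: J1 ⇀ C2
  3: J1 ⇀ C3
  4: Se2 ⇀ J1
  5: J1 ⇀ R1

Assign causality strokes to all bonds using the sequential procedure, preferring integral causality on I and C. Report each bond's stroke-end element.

#1 stroke→J1  (Se1 (Se) sets effort on bond)
#4 stroke→J1  (Se2 (Se) sets effort on bond)
#0 stroke→J1  (C1 outputs effort q/C1)
#2 stroke→J1  (prefer integral on C2)
#3 stroke→J1  (C3 outputs effort q/C3)
#5 stroke→R1  (J1: last free bond brings flow in)

β0 →J1
β1 →J1
β2 →J1
β3 →J1
β4 →J1
β5 →R1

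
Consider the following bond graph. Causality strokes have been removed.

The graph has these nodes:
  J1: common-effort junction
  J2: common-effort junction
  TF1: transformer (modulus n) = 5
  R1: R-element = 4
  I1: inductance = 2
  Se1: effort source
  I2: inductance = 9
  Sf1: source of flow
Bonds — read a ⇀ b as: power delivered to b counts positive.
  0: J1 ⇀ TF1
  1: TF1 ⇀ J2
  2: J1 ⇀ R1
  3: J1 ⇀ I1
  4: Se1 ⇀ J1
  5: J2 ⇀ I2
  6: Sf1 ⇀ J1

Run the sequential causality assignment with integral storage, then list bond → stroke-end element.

#0 stroke at TF1
#1 stroke at J2
#2 stroke at R1
#3 stroke at I1
#4 stroke at J1
#5 stroke at I2
#6 stroke at Sf1

b4 →J1  (Se1: effort source, stroke at far end)
b6 →Sf1  (source Sf1 imposes f)
b0 →TF1  (0-jn J1 has e-setter on 4)
b2 →R1  (0-jn J1 has e-setter on 4)
b3 →I1  (J1 effort already set via bond 4)
b1 →J2  (TF1 one-in-one-out from 0)
b5 →I2  (J2: bond 1 brought effort, rest push out)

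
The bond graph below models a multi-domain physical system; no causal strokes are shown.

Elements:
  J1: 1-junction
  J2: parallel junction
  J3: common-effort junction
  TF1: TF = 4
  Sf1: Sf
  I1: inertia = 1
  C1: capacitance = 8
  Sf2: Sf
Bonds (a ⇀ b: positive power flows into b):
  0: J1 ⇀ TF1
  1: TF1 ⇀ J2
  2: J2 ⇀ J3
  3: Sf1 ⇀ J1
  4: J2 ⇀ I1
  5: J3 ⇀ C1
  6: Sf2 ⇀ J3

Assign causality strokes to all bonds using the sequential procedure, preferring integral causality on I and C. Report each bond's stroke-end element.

b3 →Sf1  (source Sf1 imposes f)
b6 →Sf2  (Sf2 (Sf) sets flow on bond)
b0 →J1  (J1: bond 3 brought flow, rest push out)
b1 →TF1  (TF1: transformer flips bond 0)
b4 →I1  (prefer integral on I1)
b2 →J2  (closing 0-jn rule on J2)
b5 →J3  (J3: last free bond brings effort in)

#0 stroke→J1
#1 stroke→TF1
#2 stroke→J2
#3 stroke→Sf1
#4 stroke→I1
#5 stroke→J3
#6 stroke→Sf2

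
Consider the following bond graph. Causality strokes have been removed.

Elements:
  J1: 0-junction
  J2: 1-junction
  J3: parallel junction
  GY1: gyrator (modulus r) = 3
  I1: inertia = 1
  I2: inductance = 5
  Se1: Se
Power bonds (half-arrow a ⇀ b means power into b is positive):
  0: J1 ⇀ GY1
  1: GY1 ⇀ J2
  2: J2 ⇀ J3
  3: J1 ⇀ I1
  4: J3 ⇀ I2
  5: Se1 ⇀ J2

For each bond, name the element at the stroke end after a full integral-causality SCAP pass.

β5 stroke→J2  (source Se1 imposes e)
β3 stroke→I1  (I1: I, integral causality)
β0 stroke→J1  (J1: last free bond brings effort in)
β1 stroke→J2  (through GY1, causality inverts; strokes same side of GY1)
β2 stroke→J3  (only one flow-in slot at J2)
β4 stroke→I2  (common-e at J3 fixed by 2)

bond 0 stroke→J1
bond 1 stroke→J2
bond 2 stroke→J3
bond 3 stroke→I1
bond 4 stroke→I2
bond 5 stroke→J2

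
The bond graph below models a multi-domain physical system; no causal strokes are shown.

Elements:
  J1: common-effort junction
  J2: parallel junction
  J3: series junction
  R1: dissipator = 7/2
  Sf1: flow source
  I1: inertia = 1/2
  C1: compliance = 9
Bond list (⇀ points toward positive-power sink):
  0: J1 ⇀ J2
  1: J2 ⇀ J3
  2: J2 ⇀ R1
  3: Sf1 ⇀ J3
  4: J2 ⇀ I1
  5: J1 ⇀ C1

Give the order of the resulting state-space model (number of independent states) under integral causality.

2  (C1, I1 all integral)

#3 |Sf1  (Sf1 (Sf) sets flow on bond)
#1 |J3  (J3: bond 3 brought flow, rest push out)
#4 |I1  (I1 outputs flow p/I1)
#5 |J1  (prefer integral on C1)
#0 |J2  (J1 effort already set via bond 5)
#2 |R1  (common-e at J2 fixed by 0)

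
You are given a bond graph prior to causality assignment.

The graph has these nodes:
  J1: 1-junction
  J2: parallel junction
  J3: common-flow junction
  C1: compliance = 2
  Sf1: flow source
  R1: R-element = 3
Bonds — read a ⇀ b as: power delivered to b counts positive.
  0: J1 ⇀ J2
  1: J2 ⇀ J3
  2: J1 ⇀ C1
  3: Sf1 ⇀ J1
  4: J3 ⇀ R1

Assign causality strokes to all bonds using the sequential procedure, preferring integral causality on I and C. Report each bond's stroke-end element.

β3 →Sf1  (Sf1: flow source, stroke at near end)
β0 →J1  (J1: bond 3 brought flow, rest push out)
β2 →J1  (J1: bond 3 brought flow, rest push out)
β1 →J2  (only one effort-in slot at J2)
β4 →J3  (common-f at J3 fixed by 1)

bond 0 stroke→J1
bond 1 stroke→J2
bond 2 stroke→J1
bond 3 stroke→Sf1
bond 4 stroke→J3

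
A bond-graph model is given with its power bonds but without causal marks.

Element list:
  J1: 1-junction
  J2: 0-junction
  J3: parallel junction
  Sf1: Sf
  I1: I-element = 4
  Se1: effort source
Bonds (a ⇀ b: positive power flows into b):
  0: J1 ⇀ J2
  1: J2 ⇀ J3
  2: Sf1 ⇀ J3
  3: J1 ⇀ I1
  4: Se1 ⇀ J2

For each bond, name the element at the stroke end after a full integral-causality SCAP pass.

#0 |J1
#1 |J3
#2 |Sf1
#3 |I1
#4 |J2

bond 2 →Sf1  (source Sf1 imposes f)
bond 4 →J2  (Se1 (Se) sets effort on bond)
bond 0 →J1  (common-e at J2 fixed by 4)
bond 1 →J3  (J2: bond 4 brought effort, rest push out)
bond 3 →I1  (J1 needs exactly one f-in)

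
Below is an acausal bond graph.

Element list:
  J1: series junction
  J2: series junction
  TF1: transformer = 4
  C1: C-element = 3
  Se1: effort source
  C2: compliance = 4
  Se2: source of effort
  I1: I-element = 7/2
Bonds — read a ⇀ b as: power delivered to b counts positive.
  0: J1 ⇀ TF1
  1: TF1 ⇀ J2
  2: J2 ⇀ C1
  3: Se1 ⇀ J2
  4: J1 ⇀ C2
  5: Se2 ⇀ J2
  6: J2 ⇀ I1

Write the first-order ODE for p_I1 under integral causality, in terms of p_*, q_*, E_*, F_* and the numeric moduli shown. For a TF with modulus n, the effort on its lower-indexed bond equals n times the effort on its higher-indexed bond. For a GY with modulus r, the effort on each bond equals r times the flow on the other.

b3 stroke→J2  (Se1 fixes effort; stroke away)
b5 stroke→J2  (source Se2 imposes e)
b2 stroke→J2  (prefer integral on C1)
b4 stroke→J1  (C2 integral (e out))
b0 stroke→TF1  (closing 1-jn rule on J1)
b1 stroke→J2  (through TF1, causality passes straight; one stroke at TF1)
b6 stroke→I1  (only one flow-in slot at J2)

dp_I1/dt = E_Se1 + E_Se2 - q_C1/3 - q_C2/16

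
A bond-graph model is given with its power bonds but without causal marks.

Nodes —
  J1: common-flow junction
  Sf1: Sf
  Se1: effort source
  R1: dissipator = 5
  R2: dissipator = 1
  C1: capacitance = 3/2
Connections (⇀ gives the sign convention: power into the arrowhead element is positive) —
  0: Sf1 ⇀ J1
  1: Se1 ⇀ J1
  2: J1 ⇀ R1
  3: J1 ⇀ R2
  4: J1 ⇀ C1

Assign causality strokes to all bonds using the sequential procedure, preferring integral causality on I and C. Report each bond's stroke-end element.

β0 →Sf1
β1 →J1
β2 →J1
β3 →J1
β4 →J1

bond 0 stroke→Sf1  (Sf1 (Sf) sets flow on bond)
bond 1 stroke→J1  (source Se1 imposes e)
bond 2 stroke→J1  (common-f at J1 fixed by 0)
bond 3 stroke→J1  (J1: bond 0 brought flow, rest push out)
bond 4 stroke→J1  (J1 flow already set via bond 0)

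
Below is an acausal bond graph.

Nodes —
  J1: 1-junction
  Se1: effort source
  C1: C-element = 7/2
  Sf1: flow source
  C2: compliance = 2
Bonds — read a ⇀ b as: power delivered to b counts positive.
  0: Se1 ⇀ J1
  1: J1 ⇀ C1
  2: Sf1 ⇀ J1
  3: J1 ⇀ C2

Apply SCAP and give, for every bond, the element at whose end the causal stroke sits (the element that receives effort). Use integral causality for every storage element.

#0 →J1
#1 →J1
#2 →Sf1
#3 →J1

#0 →J1  (Se1 fixes effort; stroke away)
#2 →Sf1  (Sf1 (Sf) sets flow on bond)
#1 →J1  (J1: bond 2 brought flow, rest push out)
#3 →J1  (common-f at J1 fixed by 2)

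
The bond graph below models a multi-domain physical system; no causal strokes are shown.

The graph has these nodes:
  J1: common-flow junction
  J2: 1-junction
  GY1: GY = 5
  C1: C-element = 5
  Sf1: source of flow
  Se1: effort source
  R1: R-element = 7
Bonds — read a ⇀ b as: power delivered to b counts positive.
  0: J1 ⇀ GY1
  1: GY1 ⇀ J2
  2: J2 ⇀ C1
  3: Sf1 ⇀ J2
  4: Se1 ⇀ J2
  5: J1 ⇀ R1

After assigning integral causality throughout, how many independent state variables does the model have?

1  (C1 all integral)

β3 stroke at Sf1  (Sf1: flow source, stroke at near end)
β4 stroke at J2  (source Se1 imposes e)
β1 stroke at J2  (J2: bond 3 brought flow, rest push out)
β2 stroke at J2  (1-jn J2 has f-setter on 3)
β0 stroke at J1  (GY1: gyrator matches bond 1)
β5 stroke at R1  (J1 needs exactly one f-in)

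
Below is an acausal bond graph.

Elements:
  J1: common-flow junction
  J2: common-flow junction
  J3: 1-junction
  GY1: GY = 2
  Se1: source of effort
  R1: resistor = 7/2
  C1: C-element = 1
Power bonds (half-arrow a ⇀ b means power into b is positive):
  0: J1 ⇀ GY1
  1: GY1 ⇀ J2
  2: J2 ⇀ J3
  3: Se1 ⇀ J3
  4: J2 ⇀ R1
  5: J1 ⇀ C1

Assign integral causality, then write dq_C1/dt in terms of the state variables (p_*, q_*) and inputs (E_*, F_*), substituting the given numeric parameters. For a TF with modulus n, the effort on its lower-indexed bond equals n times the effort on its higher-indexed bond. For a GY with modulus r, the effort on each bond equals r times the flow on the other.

dq_C1/dt = -E_Se1/2 - 7*q_C1/8

β3 stroke→J3  (Se1 fixes effort; stroke away)
β2 stroke→J2  (closing 1-jn rule on J3)
β5 stroke→J1  (prefer integral on C1)
β0 stroke→GY1  (J1 needs exactly one f-in)
β1 stroke→GY1  (through GY1, causality inverts; strokes same side of GY1)
β4 stroke→J2  (common-f at J2 fixed by 1)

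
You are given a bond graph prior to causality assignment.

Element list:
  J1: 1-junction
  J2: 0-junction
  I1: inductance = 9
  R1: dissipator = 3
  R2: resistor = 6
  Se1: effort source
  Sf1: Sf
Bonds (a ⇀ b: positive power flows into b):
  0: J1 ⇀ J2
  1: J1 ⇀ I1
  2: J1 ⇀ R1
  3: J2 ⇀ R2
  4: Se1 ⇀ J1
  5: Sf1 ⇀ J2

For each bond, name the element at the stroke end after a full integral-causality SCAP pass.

#0 →J1
#1 →I1
#2 →J1
#3 →J2
#4 →J1
#5 →Sf1

#4 →J1  (Se1 fixes effort; stroke away)
#5 →Sf1  (Sf1 (Sf) sets flow on bond)
#1 →I1  (prefer integral on I1)
#0 →J1  (J1: bond 1 brought flow, rest push out)
#2 →J1  (common-f at J1 fixed by 1)
#3 →J2  (closing 0-jn rule on J2)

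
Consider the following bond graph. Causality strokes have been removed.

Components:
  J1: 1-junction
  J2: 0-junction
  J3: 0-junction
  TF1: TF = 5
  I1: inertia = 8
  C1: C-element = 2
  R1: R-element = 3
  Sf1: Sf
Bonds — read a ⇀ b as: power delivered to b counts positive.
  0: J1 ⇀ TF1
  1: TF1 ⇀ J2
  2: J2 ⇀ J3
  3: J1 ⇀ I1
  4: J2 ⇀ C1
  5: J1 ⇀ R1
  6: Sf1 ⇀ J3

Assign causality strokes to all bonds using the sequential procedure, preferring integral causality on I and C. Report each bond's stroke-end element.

b6 |Sf1  (source Sf1 imposes f)
b2 |J3  (closing 0-jn rule on J3)
b3 |I1  (I1 outputs flow p/I1)
b0 |J1  (1-jn J1 has f-setter on 3)
b5 |J1  (1-jn J1 has f-setter on 3)
b1 |TF1  (TF1: transformer flips bond 0)
b4 |J2  (J2: last free bond brings effort in)

β0 stroke at J1
β1 stroke at TF1
β2 stroke at J3
β3 stroke at I1
β4 stroke at J2
β5 stroke at J1
β6 stroke at Sf1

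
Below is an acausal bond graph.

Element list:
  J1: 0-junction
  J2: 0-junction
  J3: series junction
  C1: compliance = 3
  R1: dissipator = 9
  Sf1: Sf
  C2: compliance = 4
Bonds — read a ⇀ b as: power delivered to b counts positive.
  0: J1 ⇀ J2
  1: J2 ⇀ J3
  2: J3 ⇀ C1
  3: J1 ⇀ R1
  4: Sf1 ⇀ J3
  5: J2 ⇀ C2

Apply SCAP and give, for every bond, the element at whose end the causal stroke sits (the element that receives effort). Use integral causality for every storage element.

#0 |J1
#1 |J3
#2 |J3
#3 |R1
#4 |Sf1
#5 |J2

β4 →Sf1  (Sf1: flow source, stroke at near end)
β1 →J3  (J3: bond 4 brought flow, rest push out)
β2 →J3  (J3: bond 4 brought flow, rest push out)
β5 →J2  (prefer integral on C2)
β0 →J1  (common-e at J2 fixed by 5)
β3 →R1  (J1: bond 0 brought effort, rest push out)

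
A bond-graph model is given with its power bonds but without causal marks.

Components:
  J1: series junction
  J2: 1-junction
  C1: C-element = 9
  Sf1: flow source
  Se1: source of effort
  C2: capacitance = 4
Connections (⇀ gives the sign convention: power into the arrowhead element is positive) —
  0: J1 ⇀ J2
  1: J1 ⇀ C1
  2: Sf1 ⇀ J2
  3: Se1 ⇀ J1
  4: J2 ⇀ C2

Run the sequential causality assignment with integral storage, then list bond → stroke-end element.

b0 stroke→J2
b1 stroke→J1
b2 stroke→Sf1
b3 stroke→J1
b4 stroke→J2

#2 stroke→Sf1  (Sf1: flow source, stroke at near end)
#3 stroke→J1  (source Se1 imposes e)
#0 stroke→J2  (common-f at J2 fixed by 2)
#4 stroke→J2  (J2 flow already set via bond 2)
#1 stroke→J1  (common-f at J1 fixed by 0)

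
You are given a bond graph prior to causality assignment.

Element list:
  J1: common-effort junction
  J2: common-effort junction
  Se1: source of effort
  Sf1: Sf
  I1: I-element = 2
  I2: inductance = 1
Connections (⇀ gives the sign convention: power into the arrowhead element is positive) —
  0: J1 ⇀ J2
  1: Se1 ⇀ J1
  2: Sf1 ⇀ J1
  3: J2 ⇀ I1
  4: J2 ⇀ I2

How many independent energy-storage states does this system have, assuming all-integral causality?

bond 1 →J1  (Se1 (Se) sets effort on bond)
bond 2 →Sf1  (source Sf1 imposes f)
bond 0 →J2  (0-jn J1 has e-setter on 1)
bond 3 →I1  (0-jn J2 has e-setter on 0)
bond 4 →I2  (J2: bond 0 brought effort, rest push out)

2  (I1, I2 all integral)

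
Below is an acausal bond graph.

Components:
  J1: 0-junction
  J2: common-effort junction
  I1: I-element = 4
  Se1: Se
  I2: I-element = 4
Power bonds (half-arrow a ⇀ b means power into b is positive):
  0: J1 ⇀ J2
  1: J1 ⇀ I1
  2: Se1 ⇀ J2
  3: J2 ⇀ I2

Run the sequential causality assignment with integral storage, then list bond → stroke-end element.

bond 0 stroke→J1
bond 1 stroke→I1
bond 2 stroke→J2
bond 3 stroke→I2

bond 2 →J2  (Se1 fixes effort; stroke away)
bond 0 →J1  (common-e at J2 fixed by 2)
bond 3 →I2  (J2 effort already set via bond 2)
bond 1 →I1  (J1 effort already set via bond 0)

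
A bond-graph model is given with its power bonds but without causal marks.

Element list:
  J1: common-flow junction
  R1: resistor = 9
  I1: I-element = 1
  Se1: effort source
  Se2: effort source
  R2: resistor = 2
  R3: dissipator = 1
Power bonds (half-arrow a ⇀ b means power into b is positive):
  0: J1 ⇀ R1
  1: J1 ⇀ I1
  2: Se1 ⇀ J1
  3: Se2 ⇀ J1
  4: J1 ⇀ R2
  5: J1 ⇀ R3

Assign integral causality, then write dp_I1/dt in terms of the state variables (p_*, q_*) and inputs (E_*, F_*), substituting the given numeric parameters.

dp_I1/dt = E_Se1 + E_Se2 - 12*p_I1

bond 2 stroke→J1  (source Se1 imposes e)
bond 3 stroke→J1  (Se2 (Se) sets effort on bond)
bond 1 stroke→I1  (I1 outputs flow p/I1)
bond 0 stroke→J1  (1-jn J1 has f-setter on 1)
bond 4 stroke→J1  (1-jn J1 has f-setter on 1)
bond 5 stroke→J1  (J1: bond 1 brought flow, rest push out)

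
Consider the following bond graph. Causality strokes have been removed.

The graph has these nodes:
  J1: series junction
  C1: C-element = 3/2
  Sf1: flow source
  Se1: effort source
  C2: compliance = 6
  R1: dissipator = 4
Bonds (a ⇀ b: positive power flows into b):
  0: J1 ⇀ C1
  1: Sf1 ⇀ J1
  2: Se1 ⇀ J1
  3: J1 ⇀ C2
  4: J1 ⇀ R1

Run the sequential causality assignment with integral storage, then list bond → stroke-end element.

#0 stroke at J1
#1 stroke at Sf1
#2 stroke at J1
#3 stroke at J1
#4 stroke at J1

β1 stroke at Sf1  (Sf1 (Sf) sets flow on bond)
β2 stroke at J1  (Se1 (Se) sets effort on bond)
β0 stroke at J1  (J1 flow already set via bond 1)
β3 stroke at J1  (J1 flow already set via bond 1)
β4 stroke at J1  (J1: bond 1 brought flow, rest push out)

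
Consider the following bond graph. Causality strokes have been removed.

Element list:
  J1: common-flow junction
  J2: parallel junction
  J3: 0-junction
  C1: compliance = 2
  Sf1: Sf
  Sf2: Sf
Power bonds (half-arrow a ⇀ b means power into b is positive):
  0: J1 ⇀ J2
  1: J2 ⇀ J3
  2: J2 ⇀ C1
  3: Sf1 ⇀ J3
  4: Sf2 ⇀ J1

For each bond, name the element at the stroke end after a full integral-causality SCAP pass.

bond 0 →J1
bond 1 →J3
bond 2 →J2
bond 3 →Sf1
bond 4 →Sf2

b3 stroke→Sf1  (source Sf1 imposes f)
b4 stroke→Sf2  (Sf2 fixes flow; stroke at Sf2)
b0 stroke→J1  (J1 flow already set via bond 4)
b1 stroke→J3  (J3: last free bond brings effort in)
b2 stroke→J2  (only one effort-in slot at J2)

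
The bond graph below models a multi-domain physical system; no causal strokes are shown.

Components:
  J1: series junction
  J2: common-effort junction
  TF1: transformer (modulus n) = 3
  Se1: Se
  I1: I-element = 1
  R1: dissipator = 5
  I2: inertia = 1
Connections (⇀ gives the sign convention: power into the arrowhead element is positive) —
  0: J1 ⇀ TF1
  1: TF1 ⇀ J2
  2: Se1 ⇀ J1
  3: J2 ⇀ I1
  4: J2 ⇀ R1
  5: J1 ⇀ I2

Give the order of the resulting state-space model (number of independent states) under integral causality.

b2 |J1  (Se1: effort source, stroke at far end)
b3 |I1  (prefer integral on I1)
b5 |I2  (prefer integral on I2)
b0 |J1  (J1 flow already set via bond 5)
b1 |TF1  (through TF1, causality passes straight; one stroke at TF1)
b4 |J2  (J2: last free bond brings effort in)

2  (I1, I2 all integral)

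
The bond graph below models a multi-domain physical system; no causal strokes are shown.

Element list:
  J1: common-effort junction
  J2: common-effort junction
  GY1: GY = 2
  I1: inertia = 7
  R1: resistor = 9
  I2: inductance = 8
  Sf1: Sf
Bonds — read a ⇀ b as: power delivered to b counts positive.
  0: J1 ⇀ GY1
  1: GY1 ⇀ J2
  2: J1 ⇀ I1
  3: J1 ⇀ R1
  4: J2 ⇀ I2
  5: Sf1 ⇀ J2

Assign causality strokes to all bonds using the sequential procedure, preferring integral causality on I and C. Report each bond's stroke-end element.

bond 5 stroke→Sf1  (source Sf1 imposes f)
bond 2 stroke→I1  (I1 outputs flow p/I1)
bond 4 stroke→I2  (I2 outputs flow p/I2)
bond 1 stroke→J2  (closing 0-jn rule on J2)
bond 0 stroke→J1  (through GY1, causality inverts; strokes same side of GY1)
bond 3 stroke→R1  (0-jn J1 has e-setter on 0)

b0 stroke at J1
b1 stroke at J2
b2 stroke at I1
b3 stroke at R1
b4 stroke at I2
b5 stroke at Sf1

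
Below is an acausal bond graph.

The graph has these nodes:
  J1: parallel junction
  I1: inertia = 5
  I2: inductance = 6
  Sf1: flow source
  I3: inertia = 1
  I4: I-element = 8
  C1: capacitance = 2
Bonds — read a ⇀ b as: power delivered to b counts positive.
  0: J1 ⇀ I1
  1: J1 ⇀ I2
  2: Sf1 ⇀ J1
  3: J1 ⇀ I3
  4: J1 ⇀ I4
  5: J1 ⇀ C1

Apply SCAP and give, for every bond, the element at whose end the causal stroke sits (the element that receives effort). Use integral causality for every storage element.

b0 stroke at I1
b1 stroke at I2
b2 stroke at Sf1
b3 stroke at I3
b4 stroke at I4
b5 stroke at J1

bond 2 →Sf1  (Sf1: flow source, stroke at near end)
bond 0 →I1  (I1: I, integral causality)
bond 1 →I2  (I2 outputs flow p/I2)
bond 3 →I3  (I3 integral (f out))
bond 4 →I4  (I4: I, integral causality)
bond 5 →J1  (only one effort-in slot at J1)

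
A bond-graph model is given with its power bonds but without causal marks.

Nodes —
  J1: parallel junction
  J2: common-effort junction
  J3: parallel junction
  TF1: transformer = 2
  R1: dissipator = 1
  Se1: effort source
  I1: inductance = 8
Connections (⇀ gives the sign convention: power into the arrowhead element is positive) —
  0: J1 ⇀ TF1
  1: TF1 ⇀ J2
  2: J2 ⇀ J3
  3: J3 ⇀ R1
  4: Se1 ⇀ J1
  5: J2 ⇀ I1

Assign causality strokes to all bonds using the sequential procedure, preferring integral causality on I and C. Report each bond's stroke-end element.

bond 0 |TF1
bond 1 |J2
bond 2 |J3
bond 3 |R1
bond 4 |J1
bond 5 |I1

b4 |J1  (source Se1 imposes e)
b0 |TF1  (J1 effort already set via bond 4)
b1 |J2  (through TF1, causality passes straight; one stroke at TF1)
b2 |J3  (J2 effort already set via bond 1)
b5 |I1  (0-jn J2 has e-setter on 1)
b3 |R1  (J3 effort already set via bond 2)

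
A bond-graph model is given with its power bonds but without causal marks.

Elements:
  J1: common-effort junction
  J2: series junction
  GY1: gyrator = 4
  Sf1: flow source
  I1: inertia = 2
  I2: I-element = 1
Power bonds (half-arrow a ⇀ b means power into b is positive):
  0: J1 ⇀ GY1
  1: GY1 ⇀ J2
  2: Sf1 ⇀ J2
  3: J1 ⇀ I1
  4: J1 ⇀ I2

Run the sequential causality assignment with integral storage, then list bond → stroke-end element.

#2 |Sf1  (Sf1: flow source, stroke at near end)
#1 |J2  (J2: bond 2 brought flow, rest push out)
#0 |J1  (GY GY1: same side as bond 1)
#3 |I1  (J1 effort already set via bond 0)
#4 |I2  (J1 effort already set via bond 0)

b0 stroke→J1
b1 stroke→J2
b2 stroke→Sf1
b3 stroke→I1
b4 stroke→I2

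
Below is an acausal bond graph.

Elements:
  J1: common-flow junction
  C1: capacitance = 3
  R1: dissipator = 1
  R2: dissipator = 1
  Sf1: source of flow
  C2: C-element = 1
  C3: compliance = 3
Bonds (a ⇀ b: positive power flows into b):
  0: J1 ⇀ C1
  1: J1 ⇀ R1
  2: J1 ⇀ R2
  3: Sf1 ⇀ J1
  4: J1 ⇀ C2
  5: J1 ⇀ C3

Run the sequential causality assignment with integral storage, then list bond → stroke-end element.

bond 0 stroke at J1
bond 1 stroke at J1
bond 2 stroke at J1
bond 3 stroke at Sf1
bond 4 stroke at J1
bond 5 stroke at J1

b3 stroke at Sf1  (Sf1 (Sf) sets flow on bond)
b0 stroke at J1  (1-jn J1 has f-setter on 3)
b1 stroke at J1  (J1: bond 3 brought flow, rest push out)
b2 stroke at J1  (common-f at J1 fixed by 3)
b4 stroke at J1  (1-jn J1 has f-setter on 3)
b5 stroke at J1  (common-f at J1 fixed by 3)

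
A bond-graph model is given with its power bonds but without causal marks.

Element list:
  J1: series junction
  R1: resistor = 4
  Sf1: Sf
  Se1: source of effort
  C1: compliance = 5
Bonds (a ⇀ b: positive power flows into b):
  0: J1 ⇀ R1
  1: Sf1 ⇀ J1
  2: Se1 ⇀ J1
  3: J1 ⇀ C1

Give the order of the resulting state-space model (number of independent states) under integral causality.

β1 →Sf1  (Sf1 fixes flow; stroke at Sf1)
β2 →J1  (Se1 (Se) sets effort on bond)
β0 →J1  (J1: bond 1 brought flow, rest push out)
β3 →J1  (1-jn J1 has f-setter on 1)

1  (C1 all integral)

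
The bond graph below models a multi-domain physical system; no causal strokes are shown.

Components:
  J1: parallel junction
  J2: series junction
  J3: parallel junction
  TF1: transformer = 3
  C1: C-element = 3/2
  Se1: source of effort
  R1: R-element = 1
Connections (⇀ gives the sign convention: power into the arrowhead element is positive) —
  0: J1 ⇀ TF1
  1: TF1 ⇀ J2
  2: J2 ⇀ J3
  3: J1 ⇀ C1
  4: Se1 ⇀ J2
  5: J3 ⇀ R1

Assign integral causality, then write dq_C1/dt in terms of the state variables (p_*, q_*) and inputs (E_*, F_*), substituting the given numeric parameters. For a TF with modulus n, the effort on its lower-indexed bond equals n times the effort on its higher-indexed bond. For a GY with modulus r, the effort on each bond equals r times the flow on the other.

dq_C1/dt = -E_Se1/3 - 2*q_C1/27

#4 stroke→J2  (source Se1 imposes e)
#3 stroke→J1  (prefer integral on C1)
#0 stroke→TF1  (0-jn J1 has e-setter on 3)
#1 stroke→J2  (TF1: transformer flips bond 0)
#2 stroke→J3  (J2: last free bond brings flow in)
#5 stroke→R1  (J3 effort already set via bond 2)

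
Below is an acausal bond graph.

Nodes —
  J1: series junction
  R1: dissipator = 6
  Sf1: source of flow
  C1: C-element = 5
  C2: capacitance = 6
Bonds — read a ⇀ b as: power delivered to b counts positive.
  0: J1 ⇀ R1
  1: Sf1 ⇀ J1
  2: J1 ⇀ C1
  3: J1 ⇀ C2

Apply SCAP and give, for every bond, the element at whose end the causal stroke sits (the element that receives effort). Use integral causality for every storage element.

b0 →J1
b1 →Sf1
b2 →J1
b3 →J1

#1 →Sf1  (Sf1: flow source, stroke at near end)
#0 →J1  (J1: bond 1 brought flow, rest push out)
#2 →J1  (1-jn J1 has f-setter on 1)
#3 →J1  (J1 flow already set via bond 1)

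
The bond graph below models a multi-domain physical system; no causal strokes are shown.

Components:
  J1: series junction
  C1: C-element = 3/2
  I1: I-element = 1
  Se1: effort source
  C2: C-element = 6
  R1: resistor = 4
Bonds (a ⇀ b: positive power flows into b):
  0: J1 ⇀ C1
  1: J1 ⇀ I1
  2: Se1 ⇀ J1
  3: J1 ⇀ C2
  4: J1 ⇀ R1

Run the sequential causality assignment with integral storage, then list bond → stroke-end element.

#2 stroke at J1  (Se1 fixes effort; stroke away)
#0 stroke at J1  (C1: C, integral causality)
#1 stroke at I1  (I1 outputs flow p/I1)
#3 stroke at J1  (J1: bond 1 brought flow, rest push out)
#4 stroke at J1  (1-jn J1 has f-setter on 1)

#0 |J1
#1 |I1
#2 |J1
#3 |J1
#4 |J1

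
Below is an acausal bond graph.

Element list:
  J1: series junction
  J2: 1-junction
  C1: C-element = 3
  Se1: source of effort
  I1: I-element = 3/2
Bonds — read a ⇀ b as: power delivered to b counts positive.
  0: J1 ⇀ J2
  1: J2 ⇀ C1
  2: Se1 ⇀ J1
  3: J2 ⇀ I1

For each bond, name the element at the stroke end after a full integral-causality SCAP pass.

b2 →J1  (Se1 fixes effort; stroke away)
b0 →J2  (J1 needs exactly one f-in)
b1 →J2  (C1: C, integral causality)
b3 →I1  (J2: last free bond brings flow in)

β0 stroke at J2
β1 stroke at J2
β2 stroke at J1
β3 stroke at I1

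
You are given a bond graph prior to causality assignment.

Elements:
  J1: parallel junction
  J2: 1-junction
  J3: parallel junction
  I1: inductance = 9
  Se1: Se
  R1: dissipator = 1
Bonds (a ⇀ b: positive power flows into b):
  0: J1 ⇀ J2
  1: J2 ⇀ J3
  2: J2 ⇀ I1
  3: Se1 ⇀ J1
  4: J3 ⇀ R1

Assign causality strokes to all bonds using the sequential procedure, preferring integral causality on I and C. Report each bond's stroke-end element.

β0 stroke→J2
β1 stroke→J2
β2 stroke→I1
β3 stroke→J1
β4 stroke→J3

bond 3 |J1  (source Se1 imposes e)
bond 0 |J2  (0-jn J1 has e-setter on 3)
bond 2 |I1  (I1 outputs flow p/I1)
bond 1 |J2  (1-jn J2 has f-setter on 2)
bond 4 |J3  (closing 0-jn rule on J3)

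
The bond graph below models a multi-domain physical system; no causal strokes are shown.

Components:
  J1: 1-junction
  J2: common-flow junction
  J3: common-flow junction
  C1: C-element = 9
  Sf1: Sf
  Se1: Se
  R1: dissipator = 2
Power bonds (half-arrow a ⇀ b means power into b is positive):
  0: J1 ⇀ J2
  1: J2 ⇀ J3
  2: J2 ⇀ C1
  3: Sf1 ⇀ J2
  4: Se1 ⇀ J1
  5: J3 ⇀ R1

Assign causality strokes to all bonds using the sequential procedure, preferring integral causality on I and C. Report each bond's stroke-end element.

bond 3 |Sf1  (Sf1 (Sf) sets flow on bond)
bond 4 |J1  (Se1 (Se) sets effort on bond)
bond 0 |J2  (J1 needs exactly one f-in)
bond 1 |J2  (J2 flow already set via bond 3)
bond 2 |J2  (1-jn J2 has f-setter on 3)
bond 5 |J3  (common-f at J3 fixed by 1)

bond 0 stroke at J2
bond 1 stroke at J2
bond 2 stroke at J2
bond 3 stroke at Sf1
bond 4 stroke at J1
bond 5 stroke at J3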